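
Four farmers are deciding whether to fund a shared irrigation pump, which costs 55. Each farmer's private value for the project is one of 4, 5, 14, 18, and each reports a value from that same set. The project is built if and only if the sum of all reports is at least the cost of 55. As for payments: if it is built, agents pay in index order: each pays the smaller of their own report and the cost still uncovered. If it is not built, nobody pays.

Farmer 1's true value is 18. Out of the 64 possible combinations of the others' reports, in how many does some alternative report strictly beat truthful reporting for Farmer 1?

11

Others report (5, 18, 18): truth gives 0; report 14 gives 4 > 0. Violating.
Others report (14, 14, 14): truth gives 0; report 14 gives 4 > 0. Violating.
Others report (14, 14, 18): truth gives 0; report 14 gives 4 > 0. Violating.
Others report (14, 18, 14): truth gives 0; report 14 gives 4 > 0. Violating.
Others report (4, 4, 4): truth gives 0; no alternative beats it.
Others report (4, 4, 5): truth gives 0; no alternative beats it.
(Checking all 64 profiles: 11 have a profitable deviation, 53 do not.)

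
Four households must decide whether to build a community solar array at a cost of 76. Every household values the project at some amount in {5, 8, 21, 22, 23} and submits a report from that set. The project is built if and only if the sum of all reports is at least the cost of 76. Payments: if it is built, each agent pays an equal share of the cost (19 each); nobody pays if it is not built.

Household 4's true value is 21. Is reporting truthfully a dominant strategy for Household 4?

No

Consider the case where Household 1 reports 8, Household 2 reports 22 and Household 3 reports 23.
Truthful report 21: project not built, utility 0.
Report 23 instead: project built, pays 19, utility 21 - 19 = 2.
Since 2 > 0, reporting 23 is strictly better here, so truthful reporting is not dominant.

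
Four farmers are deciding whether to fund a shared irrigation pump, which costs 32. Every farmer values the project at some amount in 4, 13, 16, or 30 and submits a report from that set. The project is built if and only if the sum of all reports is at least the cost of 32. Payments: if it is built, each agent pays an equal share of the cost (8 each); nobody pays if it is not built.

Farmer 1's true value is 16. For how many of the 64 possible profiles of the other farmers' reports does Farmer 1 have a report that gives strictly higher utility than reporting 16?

1

Others report (4, 4, 4): truth gives 0; report 30 gives 8 > 0. Violating.
Others report (4, 4, 13): truth gives 8; no alternative beats it.
Others report (4, 4, 16): truth gives 8; no alternative beats it.
(Checking all 64 profiles: 1 has a profitable deviation, 63 do not.)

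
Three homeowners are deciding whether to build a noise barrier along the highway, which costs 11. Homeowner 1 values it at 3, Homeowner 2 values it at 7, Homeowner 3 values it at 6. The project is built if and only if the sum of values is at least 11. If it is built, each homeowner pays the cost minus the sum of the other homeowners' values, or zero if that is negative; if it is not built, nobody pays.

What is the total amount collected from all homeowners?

3

Total value 16 ≥ cost 11, so it is built.
Homeowner 1: others sum to 13; max(0, 11 - 13) = 0.
Homeowner 2: others sum to 9; max(0, 11 - 9) = 2.
Homeowner 3: others sum to 10; max(0, 11 - 10) = 1.
Total collected = 0 + 2 + 1 = 3.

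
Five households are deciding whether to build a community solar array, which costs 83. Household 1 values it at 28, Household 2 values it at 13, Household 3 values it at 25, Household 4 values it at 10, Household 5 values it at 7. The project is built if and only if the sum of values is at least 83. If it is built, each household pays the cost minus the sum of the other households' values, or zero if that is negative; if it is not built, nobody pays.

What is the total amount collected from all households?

83

Total value 83 ≥ cost 83, so it is built.
Household 1: others sum to 55; max(0, 83 - 55) = 28.
Household 2: others sum to 70; max(0, 83 - 70) = 13.
Household 3: others sum to 58; max(0, 83 - 58) = 25.
Household 4: others sum to 73; max(0, 83 - 73) = 10.
Household 5: others sum to 76; max(0, 83 - 76) = 7.
Total collected = 28 + 13 + 25 + 10 + 7 = 83.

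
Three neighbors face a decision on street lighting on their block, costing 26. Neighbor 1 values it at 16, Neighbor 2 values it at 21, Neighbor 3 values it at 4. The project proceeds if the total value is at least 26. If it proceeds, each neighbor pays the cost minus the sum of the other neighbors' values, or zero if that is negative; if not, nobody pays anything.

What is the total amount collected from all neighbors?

Total value 41 ≥ cost 26, so it is built.
Neighbor 1: others sum to 25; max(0, 26 - 25) = 1.
Neighbor 2: others sum to 20; max(0, 26 - 20) = 6.
Neighbor 3: others sum to 37; max(0, 26 - 37) = 0.
Total collected = 1 + 6 + 0 = 7.

7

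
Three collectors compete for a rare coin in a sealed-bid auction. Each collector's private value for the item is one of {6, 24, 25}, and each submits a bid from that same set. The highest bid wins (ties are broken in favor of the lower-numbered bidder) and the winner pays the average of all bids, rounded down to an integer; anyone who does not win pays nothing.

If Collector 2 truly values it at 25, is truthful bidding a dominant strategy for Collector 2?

Check each profile of the others' bids and compare truth against every alternative bid.
Others bid (6, 25): truth gives 7, best alternative gives 0.
Others bid (24, 6): truth gives 7, best alternative gives 0.
Others bid (24, 24): truth gives 1, best alternative gives 0.
Others bid (24, 25): truth gives 1, best alternative gives 0.
Others bid (6, 6): truth gives 13, best alternative gives 13.
Others bid (6, 24): truth gives 7, best alternative gives 7.
(Remaining 3 profiles checked similarly; truth is weakly best in each.)
In every case the truthful bid is at least as good as any alternative, so it is a dominant strategy.

Yes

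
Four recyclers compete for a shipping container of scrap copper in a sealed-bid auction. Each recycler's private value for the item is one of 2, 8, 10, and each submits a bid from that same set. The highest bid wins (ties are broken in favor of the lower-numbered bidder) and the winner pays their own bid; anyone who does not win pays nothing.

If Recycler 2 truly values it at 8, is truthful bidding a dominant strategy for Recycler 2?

Check each profile of the others' bids and compare truth against every alternative bid.
Others bid (2, 2, 2): truth gives 0, best alternative gives 0.
Others bid (2, 2, 8): truth gives 0, best alternative gives 0.
Others bid (2, 2, 10): truth gives 0, best alternative gives 0.
Others bid (2, 8, 2): truth gives 0, best alternative gives 0.
Others bid (2, 8, 8): truth gives 0, best alternative gives 0.
Others bid (2, 8, 10): truth gives 0, best alternative gives 0.
(Remaining 21 profiles checked similarly; truth is weakly best in each.)
In every case the truthful bid is at least as good as any alternative, so it is a dominant strategy.

Yes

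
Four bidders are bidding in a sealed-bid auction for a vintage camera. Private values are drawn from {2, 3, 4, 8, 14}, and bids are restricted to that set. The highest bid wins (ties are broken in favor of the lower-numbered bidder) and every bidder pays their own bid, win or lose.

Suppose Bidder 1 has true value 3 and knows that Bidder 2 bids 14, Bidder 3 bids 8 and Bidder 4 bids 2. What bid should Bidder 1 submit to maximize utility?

Bid 2: loses but pays 2, utility -2.
Bid 3: loses but pays 3, utility -3.
Bid 4: loses but pays 4, utility -4.
Bid 8: loses but pays 8, utility -8.
Bid 14: wins, pays 14, utility 3 - 14 = -11.
The best choice is 2 with utility -2.

2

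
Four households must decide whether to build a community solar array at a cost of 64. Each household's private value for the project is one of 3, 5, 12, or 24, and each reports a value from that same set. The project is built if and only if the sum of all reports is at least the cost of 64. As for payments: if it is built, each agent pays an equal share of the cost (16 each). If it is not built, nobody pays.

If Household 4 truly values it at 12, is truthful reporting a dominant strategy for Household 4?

No

Consider the case where Household 1 reports 5, Household 2 reports 24 and Household 3 reports 24.
Truthful report 12: project built, pays 16, utility 12 - 16 = -4.
Report 3 instead: project not built, utility 0.
Since 0 > -4, reporting 3 is strictly better here, so truthful reporting is not dominant.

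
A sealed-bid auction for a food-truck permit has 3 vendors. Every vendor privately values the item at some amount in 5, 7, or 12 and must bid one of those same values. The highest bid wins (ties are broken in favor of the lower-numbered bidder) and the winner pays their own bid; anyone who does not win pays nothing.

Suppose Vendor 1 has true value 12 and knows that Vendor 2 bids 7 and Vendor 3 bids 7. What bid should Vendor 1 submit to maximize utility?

Bid 5: loses, pays 0, utility 0.
Bid 7: wins, pays 7, utility 12 - 7 = 5.
Bid 12: wins, pays 12, utility 12 - 12 = 0.
The best choice is 7 with utility 5.

7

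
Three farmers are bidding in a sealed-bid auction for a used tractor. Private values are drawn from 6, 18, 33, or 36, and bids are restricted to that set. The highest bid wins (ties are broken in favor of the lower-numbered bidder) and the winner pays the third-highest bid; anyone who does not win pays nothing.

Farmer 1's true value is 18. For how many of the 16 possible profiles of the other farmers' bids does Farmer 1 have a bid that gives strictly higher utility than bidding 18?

4

Others bid (6, 33): truth gives 0; bid 33 gives 12 > 0. Violating.
Others bid (6, 36): truth gives 0; bid 36 gives 12 > 0. Violating.
Others bid (33, 6): truth gives 0; bid 33 gives 12 > 0. Violating.
Others bid (36, 6): truth gives 0; bid 36 gives 12 > 0. Violating.
Others bid (6, 6): truth gives 12; no alternative beats it.
Others bid (6, 18): truth gives 12; no alternative beats it.
(Checking all 16 profiles: 4 have a profitable deviation, 12 do not.)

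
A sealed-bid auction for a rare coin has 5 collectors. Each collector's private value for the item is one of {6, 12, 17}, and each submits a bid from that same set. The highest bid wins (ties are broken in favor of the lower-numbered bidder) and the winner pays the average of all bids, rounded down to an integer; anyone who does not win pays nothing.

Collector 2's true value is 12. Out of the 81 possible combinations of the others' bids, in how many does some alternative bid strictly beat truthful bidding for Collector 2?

Others bid (6, 6, 6, 17): truth gives 0; bid 17 gives 2 > 0. Violating.
Others bid (6, 6, 12, 17): truth gives 0; bid 17 gives 1 > 0. Violating.
Others bid (6, 6, 17, 6): truth gives 0; bid 17 gives 2 > 0. Violating.
Others bid (6, 6, 17, 12): truth gives 0; bid 17 gives 1 > 0. Violating.
Others bid (6, 6, 6, 6): truth gives 5; no alternative beats it.
Others bid (6, 6, 6, 12): truth gives 4; no alternative beats it.
(Checking all 81 profiles: 19 have a profitable deviation, 62 do not.)

19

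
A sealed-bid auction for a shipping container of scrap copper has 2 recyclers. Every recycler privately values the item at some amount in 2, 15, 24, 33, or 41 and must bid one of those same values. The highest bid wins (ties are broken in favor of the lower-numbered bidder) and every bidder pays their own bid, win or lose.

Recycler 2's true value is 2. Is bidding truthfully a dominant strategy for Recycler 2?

Yes

Check each profile of the others' bids and compare truth against every alternative bid.
Others bid (15): truth gives -2, best alternative gives -15.
Others bid (24): truth gives -2, best alternative gives -15.
Others bid (33): truth gives -2, best alternative gives -15.
Others bid (41): truth gives -2, best alternative gives -15.
Others bid (2): truth gives -2, best alternative gives -13.
In every case the truthful bid is at least as good as any alternative, so it is a dominant strategy.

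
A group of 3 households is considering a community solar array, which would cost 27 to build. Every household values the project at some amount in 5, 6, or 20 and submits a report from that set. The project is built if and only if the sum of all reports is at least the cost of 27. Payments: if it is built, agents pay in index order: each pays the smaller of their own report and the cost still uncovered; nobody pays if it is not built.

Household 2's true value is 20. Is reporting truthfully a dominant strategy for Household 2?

No

Consider the case where Household 1 reports 5 and Household 3 reports 20.
Truthful report 20: project built, pays 20, utility 20 - 20 = 0.
Report 5 instead: project built, pays 5, utility 20 - 5 = 15.
Since 15 > 0, reporting 5 is strictly better here, so truthful reporting is not dominant.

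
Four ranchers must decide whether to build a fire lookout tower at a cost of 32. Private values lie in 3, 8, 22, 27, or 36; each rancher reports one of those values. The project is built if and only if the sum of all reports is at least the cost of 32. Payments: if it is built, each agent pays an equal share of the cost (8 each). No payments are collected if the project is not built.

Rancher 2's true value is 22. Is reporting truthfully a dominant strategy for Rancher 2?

Consider the case where Rancher 1 reports 3, Rancher 3 reports 3 and Rancher 4 reports 3.
Truthful report 22: project not built, utility 0.
Report 27 instead: project built, pays 8, utility 22 - 8 = 14.
Since 14 > 0, reporting 27 is strictly better here, so truthful reporting is not dominant.

No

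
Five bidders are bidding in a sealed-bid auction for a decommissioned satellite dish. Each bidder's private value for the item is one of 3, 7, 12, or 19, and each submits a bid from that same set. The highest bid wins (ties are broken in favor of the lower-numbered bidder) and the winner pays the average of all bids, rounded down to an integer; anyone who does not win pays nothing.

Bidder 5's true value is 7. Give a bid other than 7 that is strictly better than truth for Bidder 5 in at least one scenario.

Suppose Bidder 1 bids 3, Bidder 2 bids 3, Bidder 3 bids 3 and Bidder 4 bids 7.
Bid 7: loses, pays 0, utility 0.
Bid 12: wins, pays 5, utility 7 - 5 = 2.
So bidding 12 beats truth here (2 > 0).

12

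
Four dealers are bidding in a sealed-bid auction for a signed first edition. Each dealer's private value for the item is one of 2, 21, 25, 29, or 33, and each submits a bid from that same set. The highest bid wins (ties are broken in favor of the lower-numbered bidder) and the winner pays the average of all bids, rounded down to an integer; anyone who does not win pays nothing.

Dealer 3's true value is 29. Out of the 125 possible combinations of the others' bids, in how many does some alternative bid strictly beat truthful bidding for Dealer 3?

46

Others bid (2, 2, 2): truth gives 21; bid 21 gives 23 > 21. Violating.
Others bid (2, 2, 21): truth gives 16; bid 21 gives 18 > 16. Violating.
Others bid (2, 2, 25): truth gives 15; bid 25 gives 16 > 15. Violating.
Others bid (2, 2, 33): truth gives 0; bid 33 gives 12 > 0. Violating.
Others bid (2, 2, 29): truth gives 14; no alternative beats it.
Others bid (2, 21, 29): truth gives 9; no alternative beats it.
(Checking all 125 profiles: 46 have a profitable deviation, 79 do not.)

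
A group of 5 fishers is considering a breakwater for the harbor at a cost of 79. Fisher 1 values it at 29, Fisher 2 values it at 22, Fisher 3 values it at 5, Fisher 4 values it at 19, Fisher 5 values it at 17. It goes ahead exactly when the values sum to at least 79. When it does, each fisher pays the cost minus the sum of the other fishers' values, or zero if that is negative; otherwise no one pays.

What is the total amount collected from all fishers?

35

Total value 92 ≥ cost 79, so it is built.
Fisher 1: others sum to 63; max(0, 79 - 63) = 16.
Fisher 2: others sum to 70; max(0, 79 - 70) = 9.
Fisher 3: others sum to 87; max(0, 79 - 87) = 0.
Fisher 4: others sum to 73; max(0, 79 - 73) = 6.
Fisher 5: others sum to 75; max(0, 79 - 75) = 4.
Total collected = 16 + 9 + 0 + 6 + 4 = 35.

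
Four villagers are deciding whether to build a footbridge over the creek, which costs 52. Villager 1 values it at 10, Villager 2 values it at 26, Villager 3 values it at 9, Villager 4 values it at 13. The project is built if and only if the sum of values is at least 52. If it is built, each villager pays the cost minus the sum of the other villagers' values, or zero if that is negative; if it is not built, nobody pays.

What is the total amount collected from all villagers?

Total value 58 ≥ cost 52, so it is built.
Villager 1: others sum to 48; max(0, 52 - 48) = 4.
Villager 2: others sum to 32; max(0, 52 - 32) = 20.
Villager 3: others sum to 49; max(0, 52 - 49) = 3.
Villager 4: others sum to 45; max(0, 52 - 45) = 7.
Total collected = 4 + 20 + 3 + 7 = 34.

34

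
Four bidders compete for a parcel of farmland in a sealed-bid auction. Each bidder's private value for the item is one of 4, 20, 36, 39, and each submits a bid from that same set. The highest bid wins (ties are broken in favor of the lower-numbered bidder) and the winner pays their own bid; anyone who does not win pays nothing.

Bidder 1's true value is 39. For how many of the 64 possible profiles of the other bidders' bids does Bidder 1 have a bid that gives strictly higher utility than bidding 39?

27

Others bid (4, 4, 4): truth gives 0; bid 4 gives 35 > 0. Violating.
Others bid (4, 4, 20): truth gives 0; bid 20 gives 19 > 0. Violating.
Others bid (4, 4, 36): truth gives 0; bid 36 gives 3 > 0. Violating.
Others bid (4, 20, 4): truth gives 0; bid 20 gives 19 > 0. Violating.
Others bid (4, 4, 39): truth gives 0; no alternative beats it.
Others bid (4, 20, 39): truth gives 0; no alternative beats it.
(Checking all 64 profiles: 27 have a profitable deviation, 37 do not.)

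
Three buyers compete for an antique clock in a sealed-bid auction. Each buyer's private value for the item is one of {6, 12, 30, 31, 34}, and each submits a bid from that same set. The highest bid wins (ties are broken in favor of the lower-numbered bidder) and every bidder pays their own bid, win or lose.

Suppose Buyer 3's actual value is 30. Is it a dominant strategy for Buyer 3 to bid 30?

Consider the case where Buyer 1 bids 6 and Buyer 2 bids 6.
Truthful bid 30: wins, pays 30, utility 30 - 30 = 0.
Bid 12 instead: wins, pays 12, utility 30 - 12 = 18.
Since 18 > 0, bidding 12 is strictly better here, so truthful bidding is not dominant.

No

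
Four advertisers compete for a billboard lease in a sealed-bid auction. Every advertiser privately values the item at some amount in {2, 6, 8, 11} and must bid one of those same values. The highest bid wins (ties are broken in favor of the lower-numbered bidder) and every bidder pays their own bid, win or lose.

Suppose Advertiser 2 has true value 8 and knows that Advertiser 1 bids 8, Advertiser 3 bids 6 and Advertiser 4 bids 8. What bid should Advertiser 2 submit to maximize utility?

2

Bid 2: loses but pays 2, utility -2.
Bid 6: loses but pays 6, utility -6.
Bid 8: loses but pays 8, utility -8.
Bid 11: wins, pays 11, utility 8 - 11 = -3.
The best choice is 2 with utility -2.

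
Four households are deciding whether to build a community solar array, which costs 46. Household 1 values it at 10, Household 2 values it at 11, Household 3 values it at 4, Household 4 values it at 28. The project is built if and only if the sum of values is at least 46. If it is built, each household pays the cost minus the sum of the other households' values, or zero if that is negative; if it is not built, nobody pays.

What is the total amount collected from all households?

28

Total value 53 ≥ cost 46, so it is built.
Household 1: others sum to 43; max(0, 46 - 43) = 3.
Household 2: others sum to 42; max(0, 46 - 42) = 4.
Household 3: others sum to 49; max(0, 46 - 49) = 0.
Household 4: others sum to 25; max(0, 46 - 25) = 21.
Total collected = 3 + 4 + 0 + 21 = 28.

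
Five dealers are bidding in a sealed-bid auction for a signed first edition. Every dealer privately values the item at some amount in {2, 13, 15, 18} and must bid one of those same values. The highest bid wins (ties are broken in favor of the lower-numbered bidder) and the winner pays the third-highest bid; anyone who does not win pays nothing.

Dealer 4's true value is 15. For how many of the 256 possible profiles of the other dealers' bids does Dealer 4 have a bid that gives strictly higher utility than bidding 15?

32

Others bid (2, 2, 2, 18): truth gives 0; bid 18 gives 13 > 0. Violating.
Others bid (2, 2, 13, 18): truth gives 0; bid 18 gives 2 > 0. Violating.
Others bid (2, 2, 15, 2): truth gives 0; bid 18 gives 13 > 0. Violating.
Others bid (2, 2, 15, 13): truth gives 0; bid 18 gives 2 > 0. Violating.
Others bid (2, 2, 2, 2): truth gives 13; no alternative beats it.
Others bid (2, 2, 2, 13): truth gives 13; no alternative beats it.
(Checking all 256 profiles: 32 have a profitable deviation, 224 do not.)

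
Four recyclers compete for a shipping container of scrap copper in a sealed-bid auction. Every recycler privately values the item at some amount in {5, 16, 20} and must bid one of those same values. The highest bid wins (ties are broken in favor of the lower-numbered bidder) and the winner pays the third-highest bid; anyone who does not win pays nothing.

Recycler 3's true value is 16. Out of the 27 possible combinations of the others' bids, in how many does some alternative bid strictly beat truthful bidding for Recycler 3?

Others bid (5, 5, 20): truth gives 0; bid 20 gives 11 > 0. Violating.
Others bid (5, 16, 5): truth gives 0; bid 20 gives 11 > 0. Violating.
Others bid (16, 5, 5): truth gives 0; bid 20 gives 11 > 0. Violating.
Others bid (5, 5, 5): truth gives 11; no alternative beats it.
Others bid (5, 5, 16): truth gives 11; no alternative beats it.
(Checking all 27 profiles: 3 have a profitable deviation, 24 do not.)

3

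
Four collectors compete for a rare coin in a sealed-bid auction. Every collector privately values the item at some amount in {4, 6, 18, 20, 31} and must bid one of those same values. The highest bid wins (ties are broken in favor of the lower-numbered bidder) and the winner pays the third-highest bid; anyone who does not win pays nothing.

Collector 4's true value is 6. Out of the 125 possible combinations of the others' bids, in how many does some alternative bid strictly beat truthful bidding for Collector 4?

Others bid (4, 4, 6): truth gives 0; bid 18 gives 2 > 0. Violating.
Others bid (4, 4, 18): truth gives 0; bid 20 gives 2 > 0. Violating.
Others bid (4, 4, 20): truth gives 0; bid 31 gives 2 > 0. Violating.
Others bid (4, 6, 4): truth gives 0; bid 18 gives 2 > 0. Violating.
Others bid (4, 4, 4): truth gives 2; no alternative beats it.
Others bid (4, 4, 31): truth gives 0; no alternative beats it.
(Checking all 125 profiles: 9 have a profitable deviation, 116 do not.)

9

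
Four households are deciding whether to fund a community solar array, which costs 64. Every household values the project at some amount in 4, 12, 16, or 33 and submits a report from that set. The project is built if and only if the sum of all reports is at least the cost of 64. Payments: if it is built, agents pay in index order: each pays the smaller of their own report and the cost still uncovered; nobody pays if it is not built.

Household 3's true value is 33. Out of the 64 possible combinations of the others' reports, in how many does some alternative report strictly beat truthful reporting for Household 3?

31

Others report (4, 12, 33): truth gives 0; report 16 gives 17 > 0. Violating.
Others report (4, 16, 33): truth gives 0; report 12 gives 21 > 0. Violating.
Others report (4, 33, 12): truth gives 6; report 16 gives 17 > 6. Violating.
Others report (4, 33, 16): truth gives 6; report 12 gives 21 > 6. Violating.
Others report (4, 4, 4): truth gives 0; no alternative beats it.
Others report (4, 4, 12): truth gives 0; no alternative beats it.
(Checking all 64 profiles: 31 have a profitable deviation, 33 do not.)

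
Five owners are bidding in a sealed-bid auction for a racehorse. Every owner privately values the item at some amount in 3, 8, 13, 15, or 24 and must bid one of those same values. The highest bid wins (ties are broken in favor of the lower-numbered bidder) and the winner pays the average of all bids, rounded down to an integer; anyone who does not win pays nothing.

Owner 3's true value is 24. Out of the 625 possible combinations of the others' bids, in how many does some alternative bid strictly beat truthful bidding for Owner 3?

144

Others bid (3, 3, 3, 3): truth gives 17; bid 8 gives 20 > 17. Violating.
Others bid (3, 3, 3, 8): truth gives 16; bid 8 gives 19 > 16. Violating.
Others bid (3, 3, 3, 13): truth gives 15; bid 13 gives 17 > 15. Violating.
Others bid (3, 3, 3, 15): truth gives 15; bid 15 gives 17 > 15. Violating.
Others bid (3, 3, 3, 24): truth gives 13; no alternative beats it.
Others bid (3, 3, 8, 24): truth gives 12; no alternative beats it.
(Checking all 625 profiles: 144 have a profitable deviation, 481 do not.)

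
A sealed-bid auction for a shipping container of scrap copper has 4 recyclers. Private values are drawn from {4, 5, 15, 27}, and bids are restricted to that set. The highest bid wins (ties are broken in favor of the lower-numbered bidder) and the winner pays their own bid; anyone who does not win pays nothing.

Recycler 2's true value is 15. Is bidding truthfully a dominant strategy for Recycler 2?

No

Consider the case where Recycler 1 bids 4, Recycler 3 bids 4 and Recycler 4 bids 4.
Truthful bid 15: wins, pays 15, utility 15 - 15 = 0.
Bid 5 instead: wins, pays 5, utility 15 - 5 = 10.
Since 10 > 0, bidding 5 is strictly better here, so truthful bidding is not dominant.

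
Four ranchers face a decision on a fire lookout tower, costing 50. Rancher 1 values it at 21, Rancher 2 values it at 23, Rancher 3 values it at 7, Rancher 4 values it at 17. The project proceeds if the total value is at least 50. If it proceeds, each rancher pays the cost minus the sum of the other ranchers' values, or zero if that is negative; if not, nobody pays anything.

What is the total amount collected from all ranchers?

8

Total value 68 ≥ cost 50, so it is built.
Rancher 1: others sum to 47; max(0, 50 - 47) = 3.
Rancher 2: others sum to 45; max(0, 50 - 45) = 5.
Rancher 3: others sum to 61; max(0, 50 - 61) = 0.
Rancher 4: others sum to 51; max(0, 50 - 51) = 0.
Total collected = 3 + 5 + 0 + 0 = 8.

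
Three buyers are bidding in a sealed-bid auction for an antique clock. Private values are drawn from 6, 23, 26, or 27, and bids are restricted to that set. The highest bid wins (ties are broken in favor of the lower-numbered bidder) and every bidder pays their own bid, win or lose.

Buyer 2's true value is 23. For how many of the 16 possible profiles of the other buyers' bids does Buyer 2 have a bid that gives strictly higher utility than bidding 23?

Others bid (6, 26): truth gives -23; bid 26 gives -3 > -23. Violating.
Others bid (6, 27): truth gives -23; bid 27 gives -4 > -23. Violating.
Others bid (23, 6): truth gives -23; bid 26 gives -3 > -23. Violating.
Others bid (23, 23): truth gives -23; bid 26 gives -3 > -23. Violating.
Others bid (6, 6): truth gives 0; no alternative beats it.
Others bid (6, 23): truth gives 0; no alternative beats it.
(Checking all 16 profiles: 14 have a profitable deviation, 2 do not.)

14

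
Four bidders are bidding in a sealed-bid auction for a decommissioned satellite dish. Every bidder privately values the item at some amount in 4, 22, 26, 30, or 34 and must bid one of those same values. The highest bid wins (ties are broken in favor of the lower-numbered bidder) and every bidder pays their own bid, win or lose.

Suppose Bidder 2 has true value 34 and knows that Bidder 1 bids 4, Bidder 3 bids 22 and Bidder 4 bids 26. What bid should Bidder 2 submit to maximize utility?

Bid 4: loses but pays 4, utility -4.
Bid 22: loses but pays 22, utility -22.
Bid 26: wins, pays 26, utility 34 - 26 = 8.
Bid 30: wins, pays 30, utility 34 - 30 = 4.
Bid 34: wins, pays 34, utility 34 - 34 = 0.
The best choice is 26 with utility 8.

26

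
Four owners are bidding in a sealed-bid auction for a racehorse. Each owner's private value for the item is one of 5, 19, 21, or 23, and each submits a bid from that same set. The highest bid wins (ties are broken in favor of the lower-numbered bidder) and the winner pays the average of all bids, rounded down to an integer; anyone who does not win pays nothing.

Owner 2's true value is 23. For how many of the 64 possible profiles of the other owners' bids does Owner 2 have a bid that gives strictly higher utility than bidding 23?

Others bid (5, 5, 5): truth gives 14; bid 19 gives 15 > 14. Violating.
Others bid (5, 5, 19): truth gives 10; bid 19 gives 11 > 10. Violating.
Others bid (5, 19, 5): truth gives 10; bid 19 gives 11 > 10. Violating.
Others bid (5, 19, 19): truth gives 7; bid 19 gives 8 > 7. Violating.
Others bid (5, 5, 21): truth gives 10; no alternative beats it.
Others bid (5, 5, 23): truth gives 9; no alternative beats it.
(Checking all 64 profiles: 11 have a profitable deviation, 53 do not.)

11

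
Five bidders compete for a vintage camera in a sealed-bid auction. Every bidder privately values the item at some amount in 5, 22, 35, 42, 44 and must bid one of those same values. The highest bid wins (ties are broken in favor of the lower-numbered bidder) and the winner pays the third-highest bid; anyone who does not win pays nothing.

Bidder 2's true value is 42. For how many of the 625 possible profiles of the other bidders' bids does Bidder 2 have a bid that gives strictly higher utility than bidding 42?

Others bid (5, 5, 5, 44): truth gives 0; bid 44 gives 37 > 0. Violating.
Others bid (5, 5, 22, 44): truth gives 0; bid 44 gives 20 > 0. Violating.
Others bid (5, 5, 35, 44): truth gives 0; bid 44 gives 7 > 0. Violating.
Others bid (5, 5, 44, 5): truth gives 0; bid 44 gives 37 > 0. Violating.
Others bid (5, 5, 5, 5): truth gives 37; no alternative beats it.
Others bid (5, 5, 5, 22): truth gives 37; no alternative beats it.
(Checking all 625 profiles: 108 have a profitable deviation, 517 do not.)

108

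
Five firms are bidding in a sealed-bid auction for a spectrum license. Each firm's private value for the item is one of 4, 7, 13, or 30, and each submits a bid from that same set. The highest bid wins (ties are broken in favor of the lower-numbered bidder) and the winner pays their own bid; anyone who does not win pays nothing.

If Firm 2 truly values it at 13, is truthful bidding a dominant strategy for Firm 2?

No

Consider the case where Firm 1 bids 4, Firm 3 bids 4, Firm 4 bids 4 and Firm 5 bids 4.
Truthful bid 13: wins, pays 13, utility 13 - 13 = 0.
Bid 7 instead: wins, pays 7, utility 13 - 7 = 6.
Since 6 > 0, bidding 7 is strictly better here, so truthful bidding is not dominant.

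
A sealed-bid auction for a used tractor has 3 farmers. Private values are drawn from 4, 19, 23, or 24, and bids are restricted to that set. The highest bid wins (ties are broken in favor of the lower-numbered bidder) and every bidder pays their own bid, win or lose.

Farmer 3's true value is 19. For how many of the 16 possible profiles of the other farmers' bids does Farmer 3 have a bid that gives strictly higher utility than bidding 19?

Others bid (4, 19): truth gives -19; bid 4 gives -4 > -19. Violating.
Others bid (4, 23): truth gives -19; bid 4 gives -4 > -19. Violating.
Others bid (4, 24): truth gives -19; bid 4 gives -4 > -19. Violating.
Others bid (19, 4): truth gives -19; bid 4 gives -4 > -19. Violating.
Others bid (4, 4): truth gives 0; no alternative beats it.
(Checking all 16 profiles: 15 have a profitable deviation, 1 does not.)

15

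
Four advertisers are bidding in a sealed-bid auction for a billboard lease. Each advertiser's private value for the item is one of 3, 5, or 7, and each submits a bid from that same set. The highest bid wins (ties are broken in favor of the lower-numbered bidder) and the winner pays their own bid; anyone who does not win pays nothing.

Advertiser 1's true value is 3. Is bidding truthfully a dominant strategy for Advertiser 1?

Check each profile of the others' bids and compare truth against every alternative bid.
Others bid (3, 3, 3): truth gives 0, best alternative gives -2.
Others bid (3, 3, 5): truth gives 0, best alternative gives -2.
Others bid (3, 5, 3): truth gives 0, best alternative gives -2.
Others bid (3, 5, 5): truth gives 0, best alternative gives -2.
Others bid (5, 3, 3): truth gives 0, best alternative gives -2.
Others bid (5, 3, 5): truth gives 0, best alternative gives -2.
(Remaining 21 profiles checked similarly; truth is weakly best in each.)
In every case the truthful bid is at least as good as any alternative, so it is a dominant strategy.

Yes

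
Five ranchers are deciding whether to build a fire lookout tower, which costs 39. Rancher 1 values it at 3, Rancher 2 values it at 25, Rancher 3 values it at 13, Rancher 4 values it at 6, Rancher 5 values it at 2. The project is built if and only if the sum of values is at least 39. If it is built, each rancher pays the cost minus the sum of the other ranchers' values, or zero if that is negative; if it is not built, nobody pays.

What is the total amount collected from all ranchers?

18

Total value 49 ≥ cost 39, so it is built.
Rancher 1: others sum to 46; max(0, 39 - 46) = 0.
Rancher 2: others sum to 24; max(0, 39 - 24) = 15.
Rancher 3: others sum to 36; max(0, 39 - 36) = 3.
Rancher 4: others sum to 43; max(0, 39 - 43) = 0.
Rancher 5: others sum to 47; max(0, 39 - 47) = 0.
Total collected = 0 + 15 + 3 + 0 + 0 = 18.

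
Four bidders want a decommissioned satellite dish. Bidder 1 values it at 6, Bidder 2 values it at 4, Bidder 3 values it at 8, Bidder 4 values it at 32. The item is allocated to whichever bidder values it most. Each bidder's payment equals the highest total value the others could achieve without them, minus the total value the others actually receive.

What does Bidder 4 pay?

Bidder 4 has the highest value and receives the item.
Without Bidder 4, the item would go to the next-highest value, 8, so the others could achieve 8.
With Bidder 4 present and winning, the others receive nothing, so their total is 0.
Payment = 8 - 0 = 8.

8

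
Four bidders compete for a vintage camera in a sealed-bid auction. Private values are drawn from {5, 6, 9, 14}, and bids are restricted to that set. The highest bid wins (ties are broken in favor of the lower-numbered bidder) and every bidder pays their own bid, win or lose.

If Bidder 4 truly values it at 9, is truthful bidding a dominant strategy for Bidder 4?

Consider the case where Bidder 1 bids 5, Bidder 2 bids 5 and Bidder 3 bids 5.
Truthful bid 9: wins, pays 9, utility 9 - 9 = 0.
Bid 6 instead: wins, pays 6, utility 9 - 6 = 3.
Since 3 > 0, bidding 6 is strictly better here, so truthful bidding is not dominant.

No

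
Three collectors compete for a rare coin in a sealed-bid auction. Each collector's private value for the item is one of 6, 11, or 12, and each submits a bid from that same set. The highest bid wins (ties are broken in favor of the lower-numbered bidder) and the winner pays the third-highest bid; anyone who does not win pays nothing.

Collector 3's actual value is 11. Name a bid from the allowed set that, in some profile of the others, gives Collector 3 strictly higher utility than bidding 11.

12

Suppose Collector 1 bids 6 and Collector 2 bids 11.
Bid 11: loses, pays 0, utility 0.
Bid 12: wins, pays 6, utility 11 - 6 = 5.
So bidding 12 beats truth here (5 > 0).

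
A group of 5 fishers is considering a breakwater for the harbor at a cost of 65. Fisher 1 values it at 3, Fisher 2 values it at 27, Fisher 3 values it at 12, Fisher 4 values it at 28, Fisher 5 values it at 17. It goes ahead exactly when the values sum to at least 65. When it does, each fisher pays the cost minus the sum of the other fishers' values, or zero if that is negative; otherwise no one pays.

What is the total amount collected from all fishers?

Total value 87 ≥ cost 65, so it is built.
Fisher 1: others sum to 84; max(0, 65 - 84) = 0.
Fisher 2: others sum to 60; max(0, 65 - 60) = 5.
Fisher 3: others sum to 75; max(0, 65 - 75) = 0.
Fisher 4: others sum to 59; max(0, 65 - 59) = 6.
Fisher 5: others sum to 70; max(0, 65 - 70) = 0.
Total collected = 0 + 5 + 0 + 6 + 0 = 11.

11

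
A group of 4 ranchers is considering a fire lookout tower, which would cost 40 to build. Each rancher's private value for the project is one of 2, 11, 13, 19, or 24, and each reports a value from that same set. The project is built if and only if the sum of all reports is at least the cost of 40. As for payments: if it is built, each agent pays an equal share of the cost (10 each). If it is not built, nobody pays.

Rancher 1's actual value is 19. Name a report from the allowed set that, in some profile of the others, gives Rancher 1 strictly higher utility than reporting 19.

Suppose Rancher 2 reports 2, Rancher 3 reports 2 and Rancher 4 reports 13.
Report 19: project not built, utility 0.
Report 24: project built, pays 10, utility 19 - 10 = 9.
So reporting 24 beats truth here (9 > 0).

24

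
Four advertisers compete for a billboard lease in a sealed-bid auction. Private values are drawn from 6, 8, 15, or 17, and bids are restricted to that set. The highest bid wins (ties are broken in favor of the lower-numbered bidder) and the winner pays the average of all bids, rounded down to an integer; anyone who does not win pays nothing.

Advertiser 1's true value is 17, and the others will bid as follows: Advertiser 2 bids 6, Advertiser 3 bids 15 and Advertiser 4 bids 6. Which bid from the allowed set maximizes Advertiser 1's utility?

Bid 6: loses, pays 0, utility 0.
Bid 8: loses, pays 0, utility 0.
Bid 15: wins, pays 10, utility 17 - 10 = 7.
Bid 17: wins, pays 11, utility 17 - 11 = 6.
The best choice is 15 with utility 7.

15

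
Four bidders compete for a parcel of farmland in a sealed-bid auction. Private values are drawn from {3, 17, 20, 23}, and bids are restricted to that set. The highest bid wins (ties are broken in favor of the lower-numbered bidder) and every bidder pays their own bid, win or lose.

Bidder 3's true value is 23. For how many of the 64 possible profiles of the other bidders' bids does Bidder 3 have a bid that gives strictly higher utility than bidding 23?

40

Others bid (3, 3, 3): truth gives 0; bid 17 gives 6 > 0. Violating.
Others bid (3, 3, 17): truth gives 0; bid 17 gives 6 > 0. Violating.
Others bid (3, 3, 20): truth gives 0; bid 20 gives 3 > 0. Violating.
Others bid (3, 17, 3): truth gives 0; bid 20 gives 3 > 0. Violating.
Others bid (3, 3, 23): truth gives 0; no alternative beats it.
Others bid (3, 17, 23): truth gives 0; no alternative beats it.
(Checking all 64 profiles: 40 have a profitable deviation, 24 do not.)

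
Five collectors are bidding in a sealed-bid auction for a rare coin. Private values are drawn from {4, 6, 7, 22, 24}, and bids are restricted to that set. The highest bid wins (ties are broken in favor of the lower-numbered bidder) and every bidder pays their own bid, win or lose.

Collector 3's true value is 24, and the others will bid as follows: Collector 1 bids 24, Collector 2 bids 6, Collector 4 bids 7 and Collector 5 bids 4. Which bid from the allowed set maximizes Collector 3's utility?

Bid 4: loses but pays 4, utility -4.
Bid 6: loses but pays 6, utility -6.
Bid 7: loses but pays 7, utility -7.
Bid 22: loses but pays 22, utility -22.
Bid 24: loses but pays 24, utility -24.
The best choice is 4 with utility -4.

4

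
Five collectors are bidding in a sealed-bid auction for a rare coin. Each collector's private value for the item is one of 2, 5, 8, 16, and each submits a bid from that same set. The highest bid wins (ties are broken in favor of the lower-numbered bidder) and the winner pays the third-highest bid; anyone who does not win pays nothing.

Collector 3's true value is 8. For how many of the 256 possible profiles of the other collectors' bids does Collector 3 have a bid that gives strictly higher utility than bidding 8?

32

Others bid (2, 2, 2, 16): truth gives 0; bid 16 gives 6 > 0. Violating.
Others bid (2, 2, 5, 16): truth gives 0; bid 16 gives 3 > 0. Violating.
Others bid (2, 2, 16, 2): truth gives 0; bid 16 gives 6 > 0. Violating.
Others bid (2, 2, 16, 5): truth gives 0; bid 16 gives 3 > 0. Violating.
Others bid (2, 2, 2, 2): truth gives 6; no alternative beats it.
Others bid (2, 2, 2, 5): truth gives 6; no alternative beats it.
(Checking all 256 profiles: 32 have a profitable deviation, 224 do not.)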